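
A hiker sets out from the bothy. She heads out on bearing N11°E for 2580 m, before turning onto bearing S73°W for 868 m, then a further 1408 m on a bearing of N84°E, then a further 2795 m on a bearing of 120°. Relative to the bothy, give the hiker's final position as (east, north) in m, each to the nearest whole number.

Leg 1 (N11°E, 2580 m): east 2580 sin 11° = 492.29, north 2580 cos 11° = 2532.60
Leg 2 (S73°W, 868 m): east 868 sin 253° = -830.07, north 868 cos 253° = -253.78
Leg 3 (N84°E, 1408 m): east 1408 sin 84° = 1400.29, north 1408 cos 84° = 147.18
Leg 4 (120°, 2795 m): east 2795 sin 120° = 2420.54, north 2795 cos 120° = -1397.50
Summing: 3483.04 m east, 1028.50 m north → (3483, 1028).

(3483, 1028)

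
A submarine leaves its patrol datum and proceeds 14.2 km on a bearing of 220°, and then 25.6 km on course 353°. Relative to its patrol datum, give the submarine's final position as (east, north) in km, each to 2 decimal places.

Leg 1 (220°, 14.2 km): east 14.2 sin 220° = -9.13, north 14.2 cos 220° = -10.88
Leg 2 (353°, 25.6 km): east 25.6 sin 353° = -3.12, north 25.6 cos 353° = 25.41
Summing: -12.25 km east, 14.53 km north → (-12.25, 14.53).

(-12.25, 14.53)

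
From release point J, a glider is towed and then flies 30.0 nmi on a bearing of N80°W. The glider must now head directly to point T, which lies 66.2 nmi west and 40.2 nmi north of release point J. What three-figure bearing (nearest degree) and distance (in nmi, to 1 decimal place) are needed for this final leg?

Leg 1 (N80°W, 30.0 nmi): east 30.0 sin 280° = -29.54, north 30.0 cos 280° = 5.21
Current position: (-29.54, 5.21). Target: (-66.2, 40.2). Remaining: Δeast = -36.66, Δnorth = 34.99.
Bearing = atan2(-36.66, 34.99) mod 360° = 313.67°; distance = √((-36.66)² + (34.99)²) = 50.675 nmi.

314°, 50.7 nmi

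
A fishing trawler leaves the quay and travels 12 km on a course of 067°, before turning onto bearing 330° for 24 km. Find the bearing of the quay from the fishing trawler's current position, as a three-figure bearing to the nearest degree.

Leg 1 (067°, 12 km): east 12 sin 67° = 11.05, north 12 cos 67° = 4.69
Leg 2 (330°, 24 km): east 24 sin 330° = -12.00, north 24 cos 330° = 20.78
Net displacement: -0.95 east, 25.47 north. Direction back to start is (0.95, -25.47): bearing = atan2(0.95, -25.47) mod 360° = 177.86° ≈ 178°.

178°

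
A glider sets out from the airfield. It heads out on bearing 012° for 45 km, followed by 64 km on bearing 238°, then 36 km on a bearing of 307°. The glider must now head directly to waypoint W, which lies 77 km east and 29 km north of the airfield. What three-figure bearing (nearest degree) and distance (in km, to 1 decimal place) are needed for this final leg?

091°, 150.7 km

Leg 1 (012°, 45 km): east 45 sin 12° = 9.36, north 45 cos 12° = 44.02
Leg 2 (238°, 64 km): east 64 sin 238° = -54.28, north 64 cos 238° = -33.91
Leg 3 (307°, 36 km): east 36 sin 307° = -28.75, north 36 cos 307° = 21.67
Current position: (-73.67, 31.77). Target: (77, 29). Remaining: Δeast = 150.67, Δnorth = -2.77.
Bearing = atan2(150.67, -2.77) mod 360° = 91.05°; distance = √((150.67)² + (-2.77)²) = 150.695 km.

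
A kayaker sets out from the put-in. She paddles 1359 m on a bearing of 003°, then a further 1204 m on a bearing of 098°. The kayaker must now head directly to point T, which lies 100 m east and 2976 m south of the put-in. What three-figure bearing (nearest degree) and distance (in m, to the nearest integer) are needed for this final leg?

Leg 1 (003°, 1359 m): east 1359 sin 3° = 71.12, north 1359 cos 3° = 1357.14
Leg 2 (098°, 1204 m): east 1204 sin 98° = 1192.28, north 1204 cos 98° = -167.56
Current position: (1263.41, 1189.57). Target: (100, -2976). Remaining: Δeast = -1163.41, Δnorth = -4165.57.
Bearing = atan2(-1163.41, -4165.57) mod 360° = 195.60°; distance = √((-1163.41)² + (-4165.57)²) = 4324.987 m.

196°, 4325 m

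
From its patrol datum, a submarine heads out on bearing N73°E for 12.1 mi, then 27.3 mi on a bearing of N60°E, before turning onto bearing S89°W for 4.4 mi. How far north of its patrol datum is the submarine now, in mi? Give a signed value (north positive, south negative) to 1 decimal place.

17.1 mi

Leg 1 (N73°E, 12.1 mi): east 12.1 sin 73° = 11.57, north 12.1 cos 73° = 3.54
Leg 2 (N60°E, 27.3 mi): east 27.3 sin 60° = 23.64, north 27.3 cos 60° = 13.65
Leg 3 (S89°W, 4.4 mi): east 4.4 sin 269° = -4.40, north 4.4 cos 269° = -0.08
Net north component: 17.11 mi.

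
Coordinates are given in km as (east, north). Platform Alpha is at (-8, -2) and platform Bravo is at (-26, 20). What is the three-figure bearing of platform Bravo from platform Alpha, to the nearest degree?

Δeast = -26 − -8 = -18.00; Δnorth = 20 − -2 = 22.00.
Bearing = atan2(Δeast, Δnorth) mod 360° = 320.71° ≈ 321°.

321°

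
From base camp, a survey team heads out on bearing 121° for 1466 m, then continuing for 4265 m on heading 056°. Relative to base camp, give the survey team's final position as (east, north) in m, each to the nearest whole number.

Leg 1 (121°, 1466 m): east 1466 sin 121° = 1256.61, north 1466 cos 121° = -755.05
Leg 2 (056°, 4265 m): east 4265 sin 56° = 3535.85, north 4265 cos 56° = 2384.96
Summing: 4792.45 m east, 1629.91 m north → (4792, 1630).

(4792, 1630)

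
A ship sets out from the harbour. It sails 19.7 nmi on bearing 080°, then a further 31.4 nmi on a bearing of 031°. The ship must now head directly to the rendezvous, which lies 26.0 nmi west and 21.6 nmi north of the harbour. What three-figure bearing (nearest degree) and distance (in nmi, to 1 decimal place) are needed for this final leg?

262°, 62.2 nmi

Leg 1 (080°, 19.7 nmi): east 19.7 sin 80° = 19.40, north 19.7 cos 80° = 3.42
Leg 2 (031°, 31.4 nmi): east 31.4 sin 31° = 16.17, north 31.4 cos 31° = 26.92
Current position: (35.57, 30.34). Target: (-26.0, 21.6). Remaining: Δeast = -61.57, Δnorth = -8.74.
Bearing = atan2(-61.57, -8.74) mod 360° = 261.92°; distance = √((-61.57)² + (-8.74)²) = 62.190 nmi.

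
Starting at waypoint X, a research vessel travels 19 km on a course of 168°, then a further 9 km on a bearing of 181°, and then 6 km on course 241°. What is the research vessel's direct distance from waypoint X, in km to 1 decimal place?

Leg 1 (168°, 19 km): east 19 sin 168° = 3.95, north 19 cos 168° = -18.58
Leg 2 (181°, 9 km): east 9 sin 181° = -0.16, north 9 cos 181° = -9.00
Leg 3 (241°, 6 km): east 6 sin 241° = -5.25, north 6 cos 241° = -2.91
Net: -1.45 east, -30.49 north. Distance = √((-1.45)² + (-30.49)²) = 30.527 km.

30.5 km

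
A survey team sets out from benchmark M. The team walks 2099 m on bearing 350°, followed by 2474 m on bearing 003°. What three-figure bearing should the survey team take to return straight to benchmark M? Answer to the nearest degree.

177°

Leg 1 (350°, 2099 m): east 2099 sin 350° = -364.49, north 2099 cos 350° = 2067.11
Leg 2 (003°, 2474 m): east 2474 sin 3° = 129.48, north 2474 cos 3° = 2470.61
Net displacement: -235.01 east, 4537.72 north. Direction back to start is (235.01, -4537.72): bearing = atan2(235.01, -4537.72) mod 360° = 177.04° ≈ 177°.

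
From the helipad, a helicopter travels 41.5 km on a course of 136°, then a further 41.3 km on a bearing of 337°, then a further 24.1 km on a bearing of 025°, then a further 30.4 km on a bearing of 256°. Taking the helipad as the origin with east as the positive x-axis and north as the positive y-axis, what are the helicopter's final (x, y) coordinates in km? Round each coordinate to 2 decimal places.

(-6.62, 22.65)

Leg 1 (136°, 41.5 km): east 41.5 sin 136° = 28.83, north 41.5 cos 136° = -29.85
Leg 2 (337°, 41.3 km): east 41.3 sin 337° = -16.14, north 41.3 cos 337° = 38.02
Leg 3 (025°, 24.1 km): east 24.1 sin 25° = 10.19, north 24.1 cos 25° = 21.84
Leg 4 (256°, 30.4 km): east 30.4 sin 256° = -29.50, north 30.4 cos 256° = -7.35
Summing: -6.62 km east, 22.65 km north → (-6.62, 22.65).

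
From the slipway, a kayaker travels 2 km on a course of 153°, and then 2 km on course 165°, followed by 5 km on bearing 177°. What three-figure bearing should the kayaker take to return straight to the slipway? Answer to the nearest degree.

349°

Leg 1 (153°, 2 km): east 2 sin 153° = 0.91, north 2 cos 153° = -1.78
Leg 2 (165°, 2 km): east 2 sin 165° = 0.52, north 2 cos 165° = -1.93
Leg 3 (177°, 5 km): east 5 sin 177° = 0.26, north 5 cos 177° = -4.99
Net displacement: 1.69 east, -8.71 north. Direction back to start is (-1.69, 8.71): bearing = atan2(-1.69, 8.71) mod 360° = 349.03° ≈ 349°.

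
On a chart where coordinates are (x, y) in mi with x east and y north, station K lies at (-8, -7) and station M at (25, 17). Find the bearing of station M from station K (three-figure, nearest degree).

Δeast = 25 − -8 = 33.00; Δnorth = 17 − -7 = 24.00.
Bearing = atan2(Δeast, Δnorth) mod 360° = 53.97° ≈ 054°.

054°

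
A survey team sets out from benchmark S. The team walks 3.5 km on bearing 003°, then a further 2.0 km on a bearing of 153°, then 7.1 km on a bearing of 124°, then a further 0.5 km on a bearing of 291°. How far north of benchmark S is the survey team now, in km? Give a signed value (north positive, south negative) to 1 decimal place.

-2.1 km

Leg 1 (003°, 3.5 km): east 3.5 sin 3° = 0.18, north 3.5 cos 3° = 3.50
Leg 2 (153°, 2.0 km): east 2.0 sin 153° = 0.91, north 2.0 cos 153° = -1.78
Leg 3 (124°, 7.1 km): east 7.1 sin 124° = 5.89, north 7.1 cos 124° = -3.97
Leg 4 (291°, 0.5 km): east 0.5 sin 291° = -0.47, north 0.5 cos 291° = 0.18
Net north component: -2.08 km.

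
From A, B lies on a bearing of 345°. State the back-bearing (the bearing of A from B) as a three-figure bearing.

Back-bearing = 345° − 180° = 165°.

165°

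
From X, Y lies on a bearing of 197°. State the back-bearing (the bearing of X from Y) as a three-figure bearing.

Back-bearing = 197° − 180° = 017°.

017°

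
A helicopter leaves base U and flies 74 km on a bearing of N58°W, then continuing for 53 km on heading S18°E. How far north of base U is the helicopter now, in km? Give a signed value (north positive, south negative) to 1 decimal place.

Leg 1 (N58°W, 74 km): east 74 sin 302° = -62.76, north 74 cos 302° = 39.21
Leg 2 (S18°E, 53 km): east 53 sin 162° = 16.38, north 53 cos 162° = -50.41
Net north component: -11.19 km.

-11.2 km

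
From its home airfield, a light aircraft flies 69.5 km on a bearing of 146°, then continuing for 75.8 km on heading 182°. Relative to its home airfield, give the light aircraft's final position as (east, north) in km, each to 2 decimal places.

Leg 1 (146°, 69.5 km): east 69.5 sin 146° = 38.86, north 69.5 cos 146° = -57.62
Leg 2 (182°, 75.8 km): east 75.8 sin 182° = -2.65, north 75.8 cos 182° = -75.75
Summing: 36.22 km east, -133.37 km north → (36.22, -133.37).

(36.22, -133.37)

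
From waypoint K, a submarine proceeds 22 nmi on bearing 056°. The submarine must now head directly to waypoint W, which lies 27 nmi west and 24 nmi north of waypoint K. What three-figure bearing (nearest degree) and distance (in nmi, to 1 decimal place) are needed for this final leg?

Leg 1 (056°, 22 nmi): east 22 sin 56° = 18.24, north 22 cos 56° = 12.30
Current position: (18.24, 12.30). Target: (-27, 24). Remaining: Δeast = -45.24, Δnorth = 11.70.
Bearing = atan2(-45.24, 11.70) mod 360° = 284.50°; distance = √((-45.24)² + (11.70)²) = 46.727 nmi.

284°, 46.7 nmi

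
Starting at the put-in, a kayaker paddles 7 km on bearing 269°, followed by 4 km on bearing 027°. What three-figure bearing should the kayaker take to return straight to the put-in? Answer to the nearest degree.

Leg 1 (269°, 7 km): east 7 sin 269° = -7.00, north 7 cos 269° = -0.12
Leg 2 (027°, 4 km): east 4 sin 27° = 1.82, north 4 cos 27° = 3.56
Net displacement: -5.18 east, 3.44 north. Direction back to start is (5.18, -3.44): bearing = atan2(5.18, -3.44) mod 360° = 123.59° ≈ 124°.

124°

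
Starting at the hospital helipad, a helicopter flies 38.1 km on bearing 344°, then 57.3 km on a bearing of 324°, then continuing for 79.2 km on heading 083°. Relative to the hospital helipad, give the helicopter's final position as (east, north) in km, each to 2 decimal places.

(34.43, 92.63)

Leg 1 (344°, 38.1 km): east 38.1 sin 344° = -10.50, north 38.1 cos 344° = 36.62
Leg 2 (324°, 57.3 km): east 57.3 sin 324° = -33.68, north 57.3 cos 324° = 46.36
Leg 3 (083°, 79.2 km): east 79.2 sin 83° = 78.61, north 79.2 cos 83° = 9.65
Summing: 34.43 km east, 92.63 km north → (34.43, 92.63).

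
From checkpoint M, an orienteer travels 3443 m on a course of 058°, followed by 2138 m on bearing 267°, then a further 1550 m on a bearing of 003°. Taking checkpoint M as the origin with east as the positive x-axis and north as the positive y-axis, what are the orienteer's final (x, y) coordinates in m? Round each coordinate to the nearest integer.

(866, 3260)

Leg 1 (058°, 3443 m): east 3443 sin 58° = 2919.83, north 3443 cos 58° = 1824.51
Leg 2 (267°, 2138 m): east 2138 sin 267° = -2135.07, north 2138 cos 267° = -111.89
Leg 3 (003°, 1550 m): east 1550 sin 3° = 81.12, north 1550 cos 3° = 1547.88
Summing: 865.88 m east, 3260.49 m north → (866, 3260).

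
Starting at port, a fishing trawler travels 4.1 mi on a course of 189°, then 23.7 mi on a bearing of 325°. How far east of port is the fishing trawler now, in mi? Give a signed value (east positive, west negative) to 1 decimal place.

-14.2 mi

Leg 1 (189°, 4.1 mi): east 4.1 sin 189° = -0.64, north 4.1 cos 189° = -4.05
Leg 2 (325°, 23.7 mi): east 23.7 sin 325° = -13.59, north 23.7 cos 325° = 19.41
Net east component: -14.24 mi.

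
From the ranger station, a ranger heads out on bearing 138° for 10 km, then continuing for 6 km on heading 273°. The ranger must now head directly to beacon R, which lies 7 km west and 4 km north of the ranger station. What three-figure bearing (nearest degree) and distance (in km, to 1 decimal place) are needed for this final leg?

Leg 1 (138°, 10 km): east 10 sin 138° = 6.69, north 10 cos 138° = -7.43
Leg 2 (273°, 6 km): east 6 sin 273° = -5.99, north 6 cos 273° = 0.31
Current position: (0.70, -7.12). Target: (-7, 4). Remaining: Δeast = -7.70, Δnorth = 11.12.
Bearing = atan2(-7.70, 11.12) mod 360° = 325.29°; distance = √((-7.70)² + (11.12)²) = 13.523 km.

325°, 13.5 km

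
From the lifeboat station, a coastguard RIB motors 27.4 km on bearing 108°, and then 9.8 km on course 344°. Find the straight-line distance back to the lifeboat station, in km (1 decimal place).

23.4 km

Leg 1 (108°, 27.4 km): east 27.4 sin 108° = 26.06, north 27.4 cos 108° = -8.47
Leg 2 (344°, 9.8 km): east 9.8 sin 344° = -2.70, north 9.8 cos 344° = 9.42
Net: 23.36 east, 0.95 north. Distance = √((23.36)² + (0.95)²) = 23.377 km.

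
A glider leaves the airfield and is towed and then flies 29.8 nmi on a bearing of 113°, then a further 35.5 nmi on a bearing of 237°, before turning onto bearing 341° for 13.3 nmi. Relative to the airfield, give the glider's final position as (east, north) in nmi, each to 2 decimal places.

(-6.67, -18.40)

Leg 1 (113°, 29.8 nmi): east 29.8 sin 113° = 27.43, north 29.8 cos 113° = -11.64
Leg 2 (237°, 35.5 nmi): east 35.5 sin 237° = -29.77, north 35.5 cos 237° = -19.33
Leg 3 (341°, 13.3 nmi): east 13.3 sin 341° = -4.33, north 13.3 cos 341° = 12.58
Summing: -6.67 nmi east, -18.40 nmi north → (-6.67, -18.40).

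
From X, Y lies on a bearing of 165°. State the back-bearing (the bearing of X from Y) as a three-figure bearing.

Back-bearing = 165° + 180° = 345°.

345°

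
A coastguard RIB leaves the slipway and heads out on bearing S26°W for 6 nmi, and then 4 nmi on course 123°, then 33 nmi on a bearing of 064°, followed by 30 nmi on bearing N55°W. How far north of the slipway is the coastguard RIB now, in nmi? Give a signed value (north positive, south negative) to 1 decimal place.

Leg 1 (S26°W, 6 nmi): east 6 sin 206° = -2.63, north 6 cos 206° = -5.39
Leg 2 (123°, 4 nmi): east 4 sin 123° = 3.35, north 4 cos 123° = -2.18
Leg 3 (064°, 33 nmi): east 33 sin 64° = 29.66, north 33 cos 64° = 14.47
Leg 4 (N55°W, 30 nmi): east 30 sin 305° = -24.57, north 30 cos 305° = 17.21
Net north component: 24.10 nmi.

24.1 nmi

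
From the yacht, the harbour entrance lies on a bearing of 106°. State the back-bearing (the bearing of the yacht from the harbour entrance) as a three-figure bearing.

286°

Back-bearing = 106° + 180° = 286°.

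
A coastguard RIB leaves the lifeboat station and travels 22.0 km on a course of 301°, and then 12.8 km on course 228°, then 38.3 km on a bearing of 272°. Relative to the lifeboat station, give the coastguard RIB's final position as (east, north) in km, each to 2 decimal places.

Leg 1 (301°, 22.0 km): east 22.0 sin 301° = -18.86, north 22.0 cos 301° = 11.33
Leg 2 (228°, 12.8 km): east 12.8 sin 228° = -9.51, north 12.8 cos 228° = -8.56
Leg 3 (272°, 38.3 km): east 38.3 sin 272° = -38.28, north 38.3 cos 272° = 1.34
Summing: -66.65 km east, 4.10 km north → (-66.65, 4.10).

(-66.65, 4.10)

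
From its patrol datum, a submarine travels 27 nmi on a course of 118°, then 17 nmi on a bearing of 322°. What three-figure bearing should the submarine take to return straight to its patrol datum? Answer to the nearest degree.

Leg 1 (118°, 27 nmi): east 27 sin 118° = 23.84, north 27 cos 118° = -12.68
Leg 2 (322°, 17 nmi): east 17 sin 322° = -10.47, north 17 cos 322° = 13.40
Net displacement: 13.37 east, 0.72 north. Direction back to start is (-13.37, -0.72): bearing = atan2(-13.37, -0.72) mod 360° = 266.92° ≈ 267°.

267°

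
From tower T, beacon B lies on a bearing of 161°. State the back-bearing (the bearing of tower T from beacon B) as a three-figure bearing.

Back-bearing = 161° + 180° = 341°.

341°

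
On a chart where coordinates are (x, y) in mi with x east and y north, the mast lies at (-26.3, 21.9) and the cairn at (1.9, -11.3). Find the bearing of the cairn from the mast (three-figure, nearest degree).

Δeast = 1.9 − -26.3 = 28.20; Δnorth = -11.3 − 21.9 = -33.20.
Bearing = atan2(Δeast, Δnorth) mod 360° = 139.66° ≈ 140°.

140°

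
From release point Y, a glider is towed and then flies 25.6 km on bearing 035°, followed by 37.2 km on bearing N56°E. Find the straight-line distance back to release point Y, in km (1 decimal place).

Leg 1 (035°, 25.6 km): east 25.6 sin 35° = 14.68, north 25.6 cos 35° = 20.97
Leg 2 (N56°E, 37.2 km): east 37.2 sin 56° = 30.84, north 37.2 cos 56° = 20.80
Net: 45.52 east, 41.77 north. Distance = √((45.52)² + (41.77)²) = 61.785 km.

61.8 km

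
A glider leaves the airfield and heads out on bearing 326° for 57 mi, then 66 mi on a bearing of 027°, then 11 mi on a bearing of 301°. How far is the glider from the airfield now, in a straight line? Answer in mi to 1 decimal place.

Leg 1 (326°, 57 mi): east 57 sin 326° = -31.87, north 57 cos 326° = 47.26
Leg 2 (027°, 66 mi): east 66 sin 27° = 29.96, north 66 cos 27° = 58.81
Leg 3 (301°, 11 mi): east 11 sin 301° = -9.43, north 11 cos 301° = 5.67
Net: -11.34 east, 111.73 north. Distance = √((-11.34)² + (111.73)²) = 112.301 mi.

112.3 mi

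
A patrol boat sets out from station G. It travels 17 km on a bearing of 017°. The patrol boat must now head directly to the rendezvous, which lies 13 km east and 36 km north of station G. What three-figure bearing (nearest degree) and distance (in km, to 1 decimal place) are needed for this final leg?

022°, 21.3 km

Leg 1 (017°, 17 km): east 17 sin 17° = 4.97, north 17 cos 17° = 16.26
Current position: (4.97, 16.26). Target: (13, 36). Remaining: Δeast = 8.03, Δnorth = 19.74.
Bearing = atan2(8.03, 19.74) mod 360° = 22.13°; distance = √((8.03)² + (19.74)²) = 21.313 km.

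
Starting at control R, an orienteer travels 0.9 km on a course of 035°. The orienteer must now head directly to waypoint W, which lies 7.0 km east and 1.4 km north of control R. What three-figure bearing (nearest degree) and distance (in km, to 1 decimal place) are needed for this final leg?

084°, 6.5 km

Leg 1 (035°, 0.9 km): east 0.9 sin 35° = 0.52, north 0.9 cos 35° = 0.74
Current position: (0.52, 0.74). Target: (7.0, 1.4). Remaining: Δeast = 6.48, Δnorth = 0.66.
Bearing = atan2(6.48, 0.66) mod 360° = 84.16°; distance = √((6.48)² + (0.66)²) = 6.518 km.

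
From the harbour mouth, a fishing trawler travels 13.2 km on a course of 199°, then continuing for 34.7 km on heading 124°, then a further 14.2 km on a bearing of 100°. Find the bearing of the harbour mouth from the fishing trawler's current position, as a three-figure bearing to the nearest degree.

312°

Leg 1 (199°, 13.2 km): east 13.2 sin 199° = -4.30, north 13.2 cos 199° = -12.48
Leg 2 (124°, 34.7 km): east 34.7 sin 124° = 28.77, north 34.7 cos 124° = -19.40
Leg 3 (100°, 14.2 km): east 14.2 sin 100° = 13.98, north 14.2 cos 100° = -2.47
Net displacement: 38.45 east, -34.35 north. Direction back to start is (-38.45, 34.35): bearing = atan2(-38.45, 34.35) mod 360° = 311.77° ≈ 312°.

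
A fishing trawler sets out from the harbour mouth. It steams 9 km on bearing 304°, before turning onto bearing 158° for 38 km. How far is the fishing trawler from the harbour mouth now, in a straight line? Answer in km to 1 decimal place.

Leg 1 (304°, 9 km): east 9 sin 304° = -7.46, north 9 cos 304° = 5.03
Leg 2 (158°, 38 km): east 38 sin 158° = 14.24, north 38 cos 158° = -35.23
Net: 6.77 east, -30.20 north. Distance = √((6.77)² + (-30.20)²) = 30.951 km.

31.0 km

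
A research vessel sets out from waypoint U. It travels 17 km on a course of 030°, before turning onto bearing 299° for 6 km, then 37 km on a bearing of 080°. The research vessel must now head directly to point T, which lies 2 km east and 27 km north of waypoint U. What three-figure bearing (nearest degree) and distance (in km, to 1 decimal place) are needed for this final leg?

274°, 37.8 km

Leg 1 (030°, 17 km): east 17 sin 30° = 8.50, north 17 cos 30° = 14.72
Leg 2 (299°, 6 km): east 6 sin 299° = -5.25, north 6 cos 299° = 2.91
Leg 3 (080°, 37 km): east 37 sin 80° = 36.44, north 37 cos 80° = 6.42
Current position: (39.69, 24.06). Target: (2, 27). Remaining: Δeast = -37.69, Δnorth = 2.94.
Bearing = atan2(-37.69, 2.94) mod 360° = 274.47°; distance = √((-37.69)² + (2.94)²) = 37.805 km.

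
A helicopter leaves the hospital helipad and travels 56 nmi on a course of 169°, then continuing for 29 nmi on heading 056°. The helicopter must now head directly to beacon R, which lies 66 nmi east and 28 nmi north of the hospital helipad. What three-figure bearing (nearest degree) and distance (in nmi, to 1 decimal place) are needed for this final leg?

Leg 1 (169°, 56 nmi): east 56 sin 169° = 10.69, north 56 cos 169° = -54.97
Leg 2 (056°, 29 nmi): east 29 sin 56° = 24.04, north 29 cos 56° = 16.22
Current position: (34.73, -38.75). Target: (66, 28). Remaining: Δeast = 31.27, Δnorth = 66.75.
Bearing = atan2(31.27, 66.75) mod 360° = 25.10°; distance = √((31.27)² + (66.75)²) = 73.717 nmi.

025°, 73.7 nmi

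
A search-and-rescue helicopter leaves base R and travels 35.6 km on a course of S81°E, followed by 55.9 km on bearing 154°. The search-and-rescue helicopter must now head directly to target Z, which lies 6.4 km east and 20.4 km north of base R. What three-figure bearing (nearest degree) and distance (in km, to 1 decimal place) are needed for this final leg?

Leg 1 (S81°E, 35.6 km): east 35.6 sin 99° = 35.16, north 35.6 cos 99° = -5.57
Leg 2 (154°, 55.9 km): east 55.9 sin 154° = 24.50, north 55.9 cos 154° = -50.24
Current position: (59.67, -55.81). Target: (6.4, 20.4). Remaining: Δeast = -53.27, Δnorth = 76.21.
Bearing = atan2(-53.27, 76.21) mod 360° = 325.05°; distance = √((-53.27)² + (76.21)²) = 92.981 km.

325°, 93.0 km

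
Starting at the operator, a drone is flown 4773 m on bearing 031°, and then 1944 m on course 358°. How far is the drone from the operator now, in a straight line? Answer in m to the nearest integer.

6490 m

Leg 1 (031°, 4773 m): east 4773 sin 31° = 2458.28, north 4773 cos 31° = 4091.26
Leg 2 (358°, 1944 m): east 1944 sin 358° = -67.84, north 1944 cos 358° = 1942.82
Net: 2390.43 east, 6034.08 north. Distance = √((2390.43)² + (6034.08)²) = 6490.318 m.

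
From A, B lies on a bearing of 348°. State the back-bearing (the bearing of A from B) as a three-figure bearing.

Back-bearing = 348° − 180° = 168°.

168°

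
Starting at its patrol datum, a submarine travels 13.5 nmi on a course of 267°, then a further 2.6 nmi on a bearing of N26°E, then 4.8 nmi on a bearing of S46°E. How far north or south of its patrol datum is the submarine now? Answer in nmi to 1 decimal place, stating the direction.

1.7 nmi south

Leg 1 (267°, 13.5 nmi): east 13.5 sin 267° = -13.48, north 13.5 cos 267° = -0.71
Leg 2 (N26°E, 2.6 nmi): east 2.6 sin 26° = 1.14, north 2.6 cos 26° = 2.34
Leg 3 (S46°E, 4.8 nmi): east 4.8 sin 134° = 3.45, north 4.8 cos 134° = -3.33
Net north component: -1.70 nmi.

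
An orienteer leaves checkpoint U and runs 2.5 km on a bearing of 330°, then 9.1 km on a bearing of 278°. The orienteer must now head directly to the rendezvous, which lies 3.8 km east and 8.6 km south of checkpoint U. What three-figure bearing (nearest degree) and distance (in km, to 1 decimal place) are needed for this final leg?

131°, 18.5 km

Leg 1 (330°, 2.5 km): east 2.5 sin 330° = -1.25, north 2.5 cos 330° = 2.17
Leg 2 (278°, 9.1 km): east 9.1 sin 278° = -9.01, north 9.1 cos 278° = 1.27
Current position: (-10.26, 3.43). Target: (3.8, -8.6). Remaining: Δeast = 14.06, Δnorth = -12.03.
Bearing = atan2(14.06, -12.03) mod 360° = 130.55°; distance = √((14.06)² + (-12.03)²) = 18.506 km.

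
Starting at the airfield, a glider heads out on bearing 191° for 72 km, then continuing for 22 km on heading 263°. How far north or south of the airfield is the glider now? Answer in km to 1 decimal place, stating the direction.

Leg 1 (191°, 72 km): east 72 sin 191° = -13.74, north 72 cos 191° = -70.68
Leg 2 (263°, 22 km): east 22 sin 263° = -21.84, north 22 cos 263° = -2.68
Net north component: -73.36 km.

73.4 km south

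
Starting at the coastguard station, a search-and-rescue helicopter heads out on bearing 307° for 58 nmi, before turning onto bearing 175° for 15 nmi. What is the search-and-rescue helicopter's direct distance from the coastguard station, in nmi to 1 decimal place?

49.2 nmi

Leg 1 (307°, 58 nmi): east 58 sin 307° = -46.32, north 58 cos 307° = 34.91
Leg 2 (175°, 15 nmi): east 15 sin 175° = 1.31, north 15 cos 175° = -14.94
Net: -45.01 east, 19.96 north. Distance = √((-45.01)² + (19.96)²) = 49.241 nmi.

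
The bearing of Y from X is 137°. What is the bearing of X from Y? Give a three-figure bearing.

Back-bearing = 137° + 180° = 317°.

317°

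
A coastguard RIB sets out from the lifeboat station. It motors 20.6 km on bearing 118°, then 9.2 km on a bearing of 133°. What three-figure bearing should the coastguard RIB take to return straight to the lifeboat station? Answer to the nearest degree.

303°

Leg 1 (118°, 20.6 km): east 20.6 sin 118° = 18.19, north 20.6 cos 118° = -9.67
Leg 2 (133°, 9.2 km): east 9.2 sin 133° = 6.73, north 9.2 cos 133° = -6.27
Net displacement: 24.92 east, -15.95 north. Direction back to start is (-24.92, 15.95): bearing = atan2(-24.92, 15.95) mod 360° = 302.62° ≈ 303°.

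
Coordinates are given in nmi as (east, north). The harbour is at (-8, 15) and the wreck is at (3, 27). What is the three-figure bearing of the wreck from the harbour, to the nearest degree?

043°

Δeast = 3 − -8 = 11.00; Δnorth = 27 − 15 = 12.00.
Bearing = atan2(Δeast, Δnorth) mod 360° = 42.51° ≈ 043°.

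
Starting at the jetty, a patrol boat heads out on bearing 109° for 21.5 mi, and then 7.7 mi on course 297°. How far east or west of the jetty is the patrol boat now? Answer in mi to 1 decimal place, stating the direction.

13.5 mi east

Leg 1 (109°, 21.5 mi): east 21.5 sin 109° = 20.33, north 21.5 cos 109° = -7.00
Leg 2 (297°, 7.7 mi): east 7.7 sin 297° = -6.86, north 7.7 cos 297° = 3.50
Net east component: 13.47 mi.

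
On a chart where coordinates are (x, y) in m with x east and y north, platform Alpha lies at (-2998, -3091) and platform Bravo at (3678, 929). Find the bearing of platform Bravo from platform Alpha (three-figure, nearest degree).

Δeast = 3678 − -2998 = 6676.00; Δnorth = 929 − -3091 = 4020.00.
Bearing = atan2(Δeast, Δnorth) mod 360° = 58.95° ≈ 059°.

059°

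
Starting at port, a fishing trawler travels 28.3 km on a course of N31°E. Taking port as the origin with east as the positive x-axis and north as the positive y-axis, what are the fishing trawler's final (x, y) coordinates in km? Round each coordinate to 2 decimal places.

(14.58, 24.26)

Leg 1 (N31°E, 28.3 km): east 28.3 sin 31° = 14.58, north 28.3 cos 31° = 24.26
Summing: 14.58 km east, 24.26 km north → (14.58, 24.26).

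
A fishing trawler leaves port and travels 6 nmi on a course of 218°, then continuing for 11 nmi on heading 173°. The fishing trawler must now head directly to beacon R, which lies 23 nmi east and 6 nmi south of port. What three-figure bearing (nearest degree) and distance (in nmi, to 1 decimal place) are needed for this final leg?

069°, 27.1 nmi

Leg 1 (218°, 6 nmi): east 6 sin 218° = -3.69, north 6 cos 218° = -4.73
Leg 2 (173°, 11 nmi): east 11 sin 173° = 1.34, north 11 cos 173° = -10.92
Current position: (-2.35, -15.65). Target: (23, -6). Remaining: Δeast = 25.35, Δnorth = 9.65.
Bearing = atan2(25.35, 9.65) mod 360° = 69.17°; distance = √((25.35)² + (9.65)²) = 27.126 nmi.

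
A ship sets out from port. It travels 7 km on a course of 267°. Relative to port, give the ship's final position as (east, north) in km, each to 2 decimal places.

Leg 1 (267°, 7 km): east 7 sin 267° = -6.99, north 7 cos 267° = -0.37
Summing: -6.99 km east, -0.37 km north → (-6.99, -0.37).

(-6.99, -0.37)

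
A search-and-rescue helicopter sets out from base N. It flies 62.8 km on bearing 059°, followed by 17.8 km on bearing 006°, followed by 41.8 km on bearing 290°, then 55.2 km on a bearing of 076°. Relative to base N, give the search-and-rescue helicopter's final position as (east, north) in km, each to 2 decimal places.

(69.97, 77.70)

Leg 1 (059°, 62.8 km): east 62.8 sin 59° = 53.83, north 62.8 cos 59° = 32.34
Leg 2 (006°, 17.8 km): east 17.8 sin 6° = 1.86, north 17.8 cos 6° = 17.70
Leg 3 (290°, 41.8 km): east 41.8 sin 290° = -39.28, north 41.8 cos 290° = 14.30
Leg 4 (076°, 55.2 km): east 55.2 sin 76° = 53.56, north 55.2 cos 76° = 13.35
Summing: 69.97 km east, 77.70 km north → (69.97, 77.70).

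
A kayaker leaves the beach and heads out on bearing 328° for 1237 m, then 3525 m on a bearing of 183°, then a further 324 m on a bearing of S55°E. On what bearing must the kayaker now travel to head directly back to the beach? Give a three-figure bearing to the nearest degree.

Leg 1 (328°, 1237 m): east 1237 sin 328° = -655.51, north 1237 cos 328° = 1049.04
Leg 2 (183°, 3525 m): east 3525 sin 183° = -184.48, north 3525 cos 183° = -3520.17
Leg 3 (S55°E, 324 m): east 324 sin 125° = 265.41, north 324 cos 125° = -185.84
Net displacement: -574.59 east, -2656.97 north. Direction back to start is (574.59, 2656.97): bearing = atan2(574.59, 2656.97) mod 360° = 12.20° ≈ 012°.

012°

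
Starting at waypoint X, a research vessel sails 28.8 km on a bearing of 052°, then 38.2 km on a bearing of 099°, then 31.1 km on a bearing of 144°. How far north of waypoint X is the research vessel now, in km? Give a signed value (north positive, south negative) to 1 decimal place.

Leg 1 (052°, 28.8 km): east 28.8 sin 52° = 22.69, north 28.8 cos 52° = 17.73
Leg 2 (099°, 38.2 km): east 38.2 sin 99° = 37.73, north 38.2 cos 99° = -5.98
Leg 3 (144°, 31.1 km): east 31.1 sin 144° = 18.28, north 31.1 cos 144° = -25.16
Net north component: -13.41 km.

-13.4 km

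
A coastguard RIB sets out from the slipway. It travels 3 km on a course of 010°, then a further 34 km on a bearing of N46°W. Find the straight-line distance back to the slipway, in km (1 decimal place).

Leg 1 (010°, 3 km): east 3 sin 10° = 0.52, north 3 cos 10° = 2.95
Leg 2 (N46°W, 34 km): east 34 sin 314° = -24.46, north 34 cos 314° = 23.62
Net: -23.94 east, 26.57 north. Distance = √((-23.94)² + (26.57)²) = 35.764 km.

35.8 km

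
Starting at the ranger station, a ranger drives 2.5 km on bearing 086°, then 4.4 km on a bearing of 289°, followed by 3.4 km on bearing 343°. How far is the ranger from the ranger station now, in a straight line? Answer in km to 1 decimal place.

Leg 1 (086°, 2.5 km): east 2.5 sin 86° = 2.49, north 2.5 cos 86° = 0.17
Leg 2 (289°, 4.4 km): east 4.4 sin 289° = -4.16, north 4.4 cos 289° = 1.43
Leg 3 (343°, 3.4 km): east 3.4 sin 343° = -0.99, north 3.4 cos 343° = 3.25
Net: -2.66 east, 4.86 north. Distance = √((-2.66)² + (4.86)²) = 5.539 km.

5.5 km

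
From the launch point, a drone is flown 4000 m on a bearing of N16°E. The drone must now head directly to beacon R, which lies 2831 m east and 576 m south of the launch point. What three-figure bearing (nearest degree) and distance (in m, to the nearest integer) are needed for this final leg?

159°, 4747 m

Leg 1 (N16°E, 4000 m): east 4000 sin 16° = 1102.55, north 4000 cos 16° = 3845.05
Current position: (1102.55, 3845.05). Target: (2831, -576). Remaining: Δeast = 1728.45, Δnorth = -4421.05.
Bearing = atan2(1728.45, -4421.05) mod 360° = 158.65°; distance = √((1728.45)² + (-4421.05)²) = 4746.914 m.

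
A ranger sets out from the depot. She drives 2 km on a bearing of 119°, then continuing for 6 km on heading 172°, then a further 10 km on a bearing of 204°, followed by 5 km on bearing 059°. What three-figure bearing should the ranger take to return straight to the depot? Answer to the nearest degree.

348°

Leg 1 (119°, 2 km): east 2 sin 119° = 1.75, north 2 cos 119° = -0.97
Leg 2 (172°, 6 km): east 6 sin 172° = 0.84, north 6 cos 172° = -5.94
Leg 3 (204°, 10 km): east 10 sin 204° = -4.07, north 10 cos 204° = -9.14
Leg 4 (059°, 5 km): east 5 sin 59° = 4.29, north 5 cos 59° = 2.58
Net displacement: 2.80 east, -13.47 north. Direction back to start is (-2.80, 13.47): bearing = atan2(-2.80, 13.47) mod 360° = 348.25° ≈ 348°.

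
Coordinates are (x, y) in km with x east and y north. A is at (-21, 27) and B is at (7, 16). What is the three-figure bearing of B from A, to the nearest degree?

111°

Δeast = 7 − -21 = 28.00; Δnorth = 16 − 27 = -11.00.
Bearing = atan2(Δeast, Δnorth) mod 360° = 111.45° ≈ 111°.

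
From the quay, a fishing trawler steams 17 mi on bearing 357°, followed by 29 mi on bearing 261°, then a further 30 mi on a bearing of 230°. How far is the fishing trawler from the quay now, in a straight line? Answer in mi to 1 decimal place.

Leg 1 (357°, 17 mi): east 17 sin 357° = -0.89, north 17 cos 357° = 16.98
Leg 2 (261°, 29 mi): east 29 sin 261° = -28.64, north 29 cos 261° = -4.54
Leg 3 (230°, 30 mi): east 30 sin 230° = -22.98, north 30 cos 230° = -19.28
Net: -52.51 east, -6.84 north. Distance = √((-52.51)² + (-6.84)²) = 52.958 mi.

53.0 mi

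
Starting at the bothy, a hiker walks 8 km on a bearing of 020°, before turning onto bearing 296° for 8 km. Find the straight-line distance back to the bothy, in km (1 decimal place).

Leg 1 (020°, 8 km): east 8 sin 20° = 2.74, north 8 cos 20° = 7.52
Leg 2 (296°, 8 km): east 8 sin 296° = -7.19, north 8 cos 296° = 3.51
Net: -4.45 east, 11.02 north. Distance = √((-4.45)² + (11.02)²) = 11.890 km.

11.9 km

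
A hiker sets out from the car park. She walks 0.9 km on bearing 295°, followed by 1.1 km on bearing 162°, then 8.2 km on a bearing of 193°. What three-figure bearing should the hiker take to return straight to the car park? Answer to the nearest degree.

015°

Leg 1 (295°, 0.9 km): east 0.9 sin 295° = -0.82, north 0.9 cos 295° = 0.38
Leg 2 (162°, 1.1 km): east 1.1 sin 162° = 0.34, north 1.1 cos 162° = -1.05
Leg 3 (193°, 8.2 km): east 8.2 sin 193° = -1.84, north 8.2 cos 193° = -7.99
Net displacement: -2.32 east, -8.66 north. Direction back to start is (2.32, 8.66): bearing = atan2(2.32, 8.66) mod 360° = 15.01° ≈ 015°.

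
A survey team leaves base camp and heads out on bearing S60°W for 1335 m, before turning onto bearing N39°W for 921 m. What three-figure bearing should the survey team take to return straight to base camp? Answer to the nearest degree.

092°

Leg 1 (S60°W, 1335 m): east 1335 sin 240° = -1156.14, north 1335 cos 240° = -667.50
Leg 2 (N39°W, 921 m): east 921 sin 321° = -579.60, north 921 cos 321° = 715.75
Net displacement: -1735.75 east, 48.25 north. Direction back to start is (1735.75, -48.25): bearing = atan2(1735.75, -48.25) mod 360° = 91.59° ≈ 092°.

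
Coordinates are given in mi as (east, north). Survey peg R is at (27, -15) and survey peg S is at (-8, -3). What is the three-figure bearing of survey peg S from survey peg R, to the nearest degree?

Δeast = -8 − 27 = -35.00; Δnorth = -3 − -15 = 12.00.
Bearing = atan2(Δeast, Δnorth) mod 360° = 288.92° ≈ 289°.

289°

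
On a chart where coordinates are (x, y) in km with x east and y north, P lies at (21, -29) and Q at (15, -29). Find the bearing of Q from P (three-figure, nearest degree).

270°

Δeast = 15 − 21 = -6.00; Δnorth = -29 − -29 = 0.00.
Bearing = atan2(Δeast, Δnorth) mod 360° = 270.00° ≈ 270°.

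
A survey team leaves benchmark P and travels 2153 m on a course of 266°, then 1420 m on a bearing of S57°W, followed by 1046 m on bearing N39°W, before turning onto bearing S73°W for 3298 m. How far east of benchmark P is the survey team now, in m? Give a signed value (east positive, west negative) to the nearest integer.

-7151 m

Leg 1 (266°, 2153 m): east 2153 sin 266° = -2147.76, north 2153 cos 266° = -150.19
Leg 2 (S57°W, 1420 m): east 1420 sin 237° = -1190.91, north 1420 cos 237° = -773.39
Leg 3 (N39°W, 1046 m): east 1046 sin 321° = -658.27, north 1046 cos 321° = 812.89
Leg 4 (S73°W, 3298 m): east 3298 sin 253° = -3153.89, north 3298 cos 253° = -964.24
Net east component: -7150.83 m.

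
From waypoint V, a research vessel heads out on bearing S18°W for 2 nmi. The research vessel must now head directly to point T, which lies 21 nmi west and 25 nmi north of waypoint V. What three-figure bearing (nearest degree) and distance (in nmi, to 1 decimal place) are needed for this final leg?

323°, 33.8 nmi

Leg 1 (S18°W, 2 nmi): east 2 sin 198° = -0.62, north 2 cos 198° = -1.90
Current position: (-0.62, -1.90). Target: (-21, 25). Remaining: Δeast = -20.38, Δnorth = 26.90.
Bearing = atan2(-20.38, 26.90) mod 360° = 322.85°; distance = √((-20.38)² + (26.90)²) = 33.751 nmi.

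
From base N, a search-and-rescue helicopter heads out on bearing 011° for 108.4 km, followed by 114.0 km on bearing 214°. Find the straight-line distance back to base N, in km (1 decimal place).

Leg 1 (011°, 108.4 km): east 108.4 sin 11° = 20.68, north 108.4 cos 11° = 106.41
Leg 2 (214°, 114.0 km): east 114.0 sin 214° = -63.75, north 114.0 cos 214° = -94.51
Net: -43.06 east, 11.90 north. Distance = √((-43.06)² + (11.90)²) = 44.678 km.

44.7 km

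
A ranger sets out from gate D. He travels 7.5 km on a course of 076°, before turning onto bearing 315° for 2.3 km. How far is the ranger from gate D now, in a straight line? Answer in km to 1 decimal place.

Leg 1 (076°, 7.5 km): east 7.5 sin 76° = 7.28, north 7.5 cos 76° = 1.81
Leg 2 (315°, 2.3 km): east 2.3 sin 315° = -1.63, north 2.3 cos 315° = 1.63
Net: 5.65 east, 3.44 north. Distance = √((5.65)² + (3.44)²) = 6.616 km.

6.6 km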